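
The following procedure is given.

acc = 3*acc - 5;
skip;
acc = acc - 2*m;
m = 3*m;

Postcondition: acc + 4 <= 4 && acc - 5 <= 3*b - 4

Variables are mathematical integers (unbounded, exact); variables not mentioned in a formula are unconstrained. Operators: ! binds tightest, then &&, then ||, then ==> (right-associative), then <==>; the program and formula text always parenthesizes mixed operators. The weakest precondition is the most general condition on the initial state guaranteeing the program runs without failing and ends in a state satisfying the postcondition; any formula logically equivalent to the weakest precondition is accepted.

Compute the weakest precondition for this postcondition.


Working backward. After the program, the postcondition acc + 4 <= 4 && acc - 5 <= 3*b - 4 must hold; in canonical form it is acc <= 0 && acc <= 3*b + 1.
Before m := 3*m: acc <= 0 && acc <= 3*b + 1
Before acc := acc - 2*m: acc <= 2*m && acc <= 3*b + 2*m + 1
Before skip: acc <= 2*m && acc <= 3*b + 2*m + 1
Before acc := 3*acc - 5: 3*acc <= 2*m + 5 && 3*acc <= 3*b + 2*m + 6
Answer: WP = 3*acc <= 2*m + 5 && 3*acc <= 3*b + 2*m + 6


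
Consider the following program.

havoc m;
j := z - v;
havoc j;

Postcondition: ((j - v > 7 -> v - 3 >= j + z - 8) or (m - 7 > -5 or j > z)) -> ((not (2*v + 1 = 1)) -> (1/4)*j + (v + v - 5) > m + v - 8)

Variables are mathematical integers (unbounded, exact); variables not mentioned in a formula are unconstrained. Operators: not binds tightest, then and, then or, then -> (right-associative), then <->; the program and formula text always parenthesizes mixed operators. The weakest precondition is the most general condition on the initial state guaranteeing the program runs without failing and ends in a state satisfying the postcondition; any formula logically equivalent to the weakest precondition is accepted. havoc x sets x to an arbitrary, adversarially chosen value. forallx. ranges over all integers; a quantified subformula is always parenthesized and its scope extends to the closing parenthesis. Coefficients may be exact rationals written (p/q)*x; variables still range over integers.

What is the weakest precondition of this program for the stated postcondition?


Working backward. After the program, the postcondition ((j - v > 7 -> v - 3 >= j + z - 8) or (m - 7 > -5 or j > z)) -> ((not (2*v + 1 = 1)) -> (1/4)*j + (v + v - 5) > m + v - 8) must hold; in canonical form it is ((j > v + 7 -> v >= j + z - 5) or m > 2 or j > z) -> ((not (2*v = 0)) -> (1/4)*j + v > m - 3).
Before havoc j: forall j_1. (((j_1 > v + 7 -> v >= j_1 + z - 5) or m > 2 or j_1 > z) -> ((not (2*v = 0)) -> (1/4)*j_1 + v > m - 3))
Before j := z - v: forall j_1. (((j_1 > v + 7 -> v >= j_1 + z - 5) or m > 2 or j_1 > z) -> ((not (2*v = 0)) -> (1/4)*j_1 + v > m - 3))
Before havoc m: forall m_1. (forall j_1. (((j_1 > v + 7 -> v >= j_1 + z - 5) or m_1 > 2 or j_1 > z) -> ((not (2*v = 0)) -> (1/4)*j_1 + v > m_1 - 3)))
Answer: WP = forall m_1. (forall j_1. (((j_1 > v + 7 -> v >= j_1 + z - 5) or m_1 > 2 or j_1 > z) -> ((not (2*v = 0)) -> (1/4)*j_1 + v > m_1 - 3)))


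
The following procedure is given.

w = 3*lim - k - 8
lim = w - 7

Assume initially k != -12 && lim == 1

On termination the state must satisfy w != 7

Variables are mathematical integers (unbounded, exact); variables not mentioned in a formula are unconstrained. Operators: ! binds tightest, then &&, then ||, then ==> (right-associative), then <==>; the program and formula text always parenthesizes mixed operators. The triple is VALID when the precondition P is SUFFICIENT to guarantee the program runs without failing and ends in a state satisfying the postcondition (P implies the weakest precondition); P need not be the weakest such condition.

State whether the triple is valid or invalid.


Working backward. After the program, w != 7 must hold.
Before lim := w - 7: w != 7
Before w := 3*lim - k - 8: 3*lim != k + 15
The weakest precondition is 3*lim != k + 15.
Check whether k != -12 && lim == 1 implies it.
Every state satisfying the precondition satisfies the weakest precondition: the implication holds.
Answer: valid


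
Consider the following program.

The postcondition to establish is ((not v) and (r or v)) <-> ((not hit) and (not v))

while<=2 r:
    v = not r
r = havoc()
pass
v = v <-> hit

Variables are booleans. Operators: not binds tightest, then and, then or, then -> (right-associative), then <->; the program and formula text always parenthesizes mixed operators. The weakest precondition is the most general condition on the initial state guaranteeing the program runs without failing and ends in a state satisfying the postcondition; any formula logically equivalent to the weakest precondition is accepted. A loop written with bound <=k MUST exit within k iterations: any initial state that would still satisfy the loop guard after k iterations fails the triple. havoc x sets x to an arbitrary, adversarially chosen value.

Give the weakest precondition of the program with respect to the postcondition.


Working backward. After the program, ((not v) and (r or v)) <-> ((not hit) and (not v)) must hold.
Before v := v <-> hit: ((not (v <-> hit)) and (r or (v <-> hit))) <-> ((not hit) and (not (v <-> hit)))
Before skip: ((not (v <-> hit)) and (r or (v <-> hit))) <-> ((not hit) and (not (v <-> hit)))
Before havoc r: ((not (v <-> hit)) <-> ((not hit) and (not (v <-> hit)))) and (not ((not hit) and (not (v <-> hit))))
Before the loop (bound <=2), unroll the exhaustion recursion (WP_0 = exit-now case; WP_j = one more guarded iteration, up to j = 2):
  WP_0: (not r) and ((not (v <-> hit)) <-> ((not hit) and (not (v <-> hit)))) and (not ((not hit) and (not (v <-> hit))))
  WP_1: (r -> ((not r) and ((not ((not r) <-> hit)) <-> ((not hit) and (not ((not r) <-> hit)))) and (not ((not hit) and (not ((not r) <-> hit)))))) and ((not r) -> (((not (v <-> hit)) <-> ((not hit) and (not (v <-> hit)))) and (not ((not hit) and (not (v <-> hit))))))
  WP_2: (r -> ((r -> ((not r) and ((not ((not r) <-> hit)) <-> ((not hit) and (not ((not r) <-> hit)))) and (not ((not hit) and (not ((not r) <-> hit)))))) and ((not r) -> (((not ((not r) <-> hit)) <-> ((not hit) and (not ((not r) <-> hit)))) and (not ((not hit) and (not ((not r) <-> hit)))))))) and ((not r) -> (((not (v <-> hit)) <-> ((not hit) and (not (v <-> hit)))) and (not ((not hit) and (not (v <-> hit))))))
So before the loop: (r -> ((r -> ((not r) and ((not ((not r) <-> hit)) <-> ((not hit) and (not ((not r) <-> hit)))) and (not ((not hit) and (not ((not r) <-> hit)))))) and ((not r) -> (((not ((not r) <-> hit)) <-> ((not hit) and (not ((not r) <-> hit)))) and (not ((not hit) and (not ((not r) <-> hit)))))))) and ((not r) -> (((not (v <-> hit)) <-> ((not hit) and (not (v <-> hit)))) and (not ((not hit) and (not (v <-> hit))))))
Answer: WP = (r -> ((r -> ((not r) and ((not ((not r) <-> hit)) <-> ((not hit) and (not ((not r) <-> hit)))) and (not ((not hit) and (not ((not r) <-> hit)))))) and ((not r) -> (((not ((not r) <-> hit)) <-> ((not hit) and (not ((not r) <-> hit)))) and (not ((not hit) and (not ((not r) <-> hit)))))))) and ((not r) -> (((not (v <-> hit)) <-> ((not hit) and (not (v <-> hit)))) and (not ((not hit) and (not (v <-> hit))))))


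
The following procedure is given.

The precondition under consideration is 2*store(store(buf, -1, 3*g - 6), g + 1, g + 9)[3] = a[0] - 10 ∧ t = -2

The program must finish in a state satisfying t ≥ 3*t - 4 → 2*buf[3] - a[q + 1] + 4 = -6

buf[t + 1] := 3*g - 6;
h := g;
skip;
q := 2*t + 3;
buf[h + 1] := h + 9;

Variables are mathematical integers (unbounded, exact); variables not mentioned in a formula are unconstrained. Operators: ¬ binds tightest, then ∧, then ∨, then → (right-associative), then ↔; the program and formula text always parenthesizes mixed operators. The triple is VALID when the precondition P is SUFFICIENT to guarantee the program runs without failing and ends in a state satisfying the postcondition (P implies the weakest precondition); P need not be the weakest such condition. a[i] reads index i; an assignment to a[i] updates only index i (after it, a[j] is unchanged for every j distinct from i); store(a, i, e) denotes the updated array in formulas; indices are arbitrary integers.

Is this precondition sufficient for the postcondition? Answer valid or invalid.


Working backward. After the program, the postcondition t ≥ 3*t - 4 → 2*buf[3] - a[q + 1] + 4 = -6 must hold; in canonical form it is 2*t ≤ 4 → 2*buf[3] = a[q + 1] - 10.
Before buf[h + 1] := h + 9: 2*t ≤ 4 → 2*store(buf, h + 1, h + 9)[3] = a[q + 1] - 10
Before q := 2*t + 3: 2*t ≤ 4 → 2*store(buf, h + 1, h + 9)[3] = a[2*t + 4] - 10
Before skip: 2*t ≤ 4 → 2*store(buf, h + 1, h + 9)[3] = a[2*t + 4] - 10
Before h := g: 2*t ≤ 4 → 2*store(buf, g + 1, g + 9)[3] = a[2*t + 4] - 10
Before buf[t + 1] := 3*g - 6: 2*t ≤ 4 → 2*store(store(buf, t + 1, 3*g - 6), g + 1, g + 9)[3] = a[2*t + 4] - 10
The weakest precondition is 2*t ≤ 4 → 2*store(store(buf, t + 1, 3*g - 6), g + 1, g + 9)[3] = a[2*t + 4] - 10.
Check whether 2*store(store(buf, -1, 3*g - 6), g + 1, g + 9)[3] = a[0] - 10 ∧ t = -2 implies it.
Every state satisfying the precondition satisfies the weakest precondition: the implication holds.
Answer: valid


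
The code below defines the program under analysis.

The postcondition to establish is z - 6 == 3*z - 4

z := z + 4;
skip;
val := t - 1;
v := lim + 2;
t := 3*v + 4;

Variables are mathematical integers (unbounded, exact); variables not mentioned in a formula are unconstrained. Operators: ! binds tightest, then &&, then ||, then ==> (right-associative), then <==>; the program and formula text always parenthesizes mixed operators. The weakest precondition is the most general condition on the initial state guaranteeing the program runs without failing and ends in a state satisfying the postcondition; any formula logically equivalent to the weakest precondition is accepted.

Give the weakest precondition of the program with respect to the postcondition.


Working backward. After the program, the postcondition z - 6 == 3*z - 4 must hold; in canonical form it is 2*z == -2.
Before t := 3*v + 4: 2*z == -2
Before v := lim + 2: 2*z == -2
Before val := t - 1: 2*z == -2
Before skip: 2*z == -2
Before z := z + 4: 2*z == -10
Answer: WP = 2*z == -10


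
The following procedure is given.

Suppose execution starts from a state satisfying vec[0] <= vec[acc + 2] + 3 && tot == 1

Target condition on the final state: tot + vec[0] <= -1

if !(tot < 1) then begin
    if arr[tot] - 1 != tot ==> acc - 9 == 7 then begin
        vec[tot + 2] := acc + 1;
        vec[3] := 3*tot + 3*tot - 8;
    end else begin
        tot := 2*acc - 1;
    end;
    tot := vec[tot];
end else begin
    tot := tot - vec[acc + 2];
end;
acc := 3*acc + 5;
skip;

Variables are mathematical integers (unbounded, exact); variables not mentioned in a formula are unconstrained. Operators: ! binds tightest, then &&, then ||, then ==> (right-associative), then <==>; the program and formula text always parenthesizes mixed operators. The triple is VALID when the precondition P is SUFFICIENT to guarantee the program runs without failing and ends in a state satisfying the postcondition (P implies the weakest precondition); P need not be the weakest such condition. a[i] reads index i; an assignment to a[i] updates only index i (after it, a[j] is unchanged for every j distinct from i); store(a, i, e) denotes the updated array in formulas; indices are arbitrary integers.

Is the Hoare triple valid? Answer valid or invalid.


Working backward. After the program, the postcondition tot + vec[0] <= -1 must hold; in canonical form it is vec[0] + tot <= -1.
Before skip: vec[0] + tot <= -1
Before acc := 3*acc + 5: vec[0] + tot <= -1
Then branch requires ((arr[tot] != tot + 1 ==> acc == 16) ==> store(vec, tot + 2, acc + 1)[0] + store(store(vec, tot + 2, acc + 1), 3, 6*tot - 8)[tot] <= -1) && ((!(arr[tot] != tot + 1 ==> acc == 16)) ==> vec[0] + vec[2*acc - 1] <= -1); else branch requires vec[0] + tot <= vec[acc + 2] - 1.
Before the if: ((!(tot < 1)) ==> (((arr[tot] != tot + 1 ==> acc == 16) ==> store(vec, tot + 2, acc + 1)[0] + store(store(vec, tot + 2, acc + 1), 3, 6*tot - 8)[tot] <= -1) && ((!(arr[tot] != tot + 1 ==> acc == 16)) ==> vec[0] + vec[2*acc - 1] <= -1))) && (tot < 1 ==> vec[0] + tot <= vec[acc + 2] - 1)
The weakest precondition is ((!(tot < 1)) ==> (((arr[tot] != tot + 1 ==> acc == 16) ==> store(vec, tot + 2, acc + 1)[0] + store(store(vec, tot + 2, acc + 1), 3, 6*tot - 8)[tot] <= -1) && ((!(arr[tot] != tot + 1 ==> acc == 16)) ==> vec[0] + vec[2*acc - 1] <= -1))) && (tot < 1 ==> vec[0] + tot <= vec[acc + 2] - 1).
Check whether vec[0] <= vec[acc + 2] + 3 && tot == 1 implies it.
Countermodel: at the initial state acc = 0, arr = {[-1] = 3, [0] = 3, [1] = 3, [2] = 3, [3] = 3, elsewhere 3}, tot = 1, vec = {[-1] = 11794, [0] = 1, [1] = 30152, [2] = 6516, [3] = 30152, elsewhere 30152}, the precondition holds but the weakest precondition fails.
Answer: invalid


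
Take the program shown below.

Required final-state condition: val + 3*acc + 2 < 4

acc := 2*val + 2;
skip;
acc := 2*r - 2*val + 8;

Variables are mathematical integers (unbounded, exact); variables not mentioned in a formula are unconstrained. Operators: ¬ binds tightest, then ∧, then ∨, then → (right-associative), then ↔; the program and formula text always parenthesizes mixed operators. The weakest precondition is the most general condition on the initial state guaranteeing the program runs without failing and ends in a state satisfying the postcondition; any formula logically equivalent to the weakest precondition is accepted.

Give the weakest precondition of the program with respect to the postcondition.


Working backward. After the program, the postcondition val + 3*acc + 2 < 4 must hold; in canonical form it is 3*acc + val < 2.
Before acc := 2*r - 2*val + 8: 6*r < 5*val - 22
Before skip: 6*r < 5*val - 22
Before acc := 2*val + 2: 6*r < 5*val - 22
Answer: WP = 6*r < 5*val - 22


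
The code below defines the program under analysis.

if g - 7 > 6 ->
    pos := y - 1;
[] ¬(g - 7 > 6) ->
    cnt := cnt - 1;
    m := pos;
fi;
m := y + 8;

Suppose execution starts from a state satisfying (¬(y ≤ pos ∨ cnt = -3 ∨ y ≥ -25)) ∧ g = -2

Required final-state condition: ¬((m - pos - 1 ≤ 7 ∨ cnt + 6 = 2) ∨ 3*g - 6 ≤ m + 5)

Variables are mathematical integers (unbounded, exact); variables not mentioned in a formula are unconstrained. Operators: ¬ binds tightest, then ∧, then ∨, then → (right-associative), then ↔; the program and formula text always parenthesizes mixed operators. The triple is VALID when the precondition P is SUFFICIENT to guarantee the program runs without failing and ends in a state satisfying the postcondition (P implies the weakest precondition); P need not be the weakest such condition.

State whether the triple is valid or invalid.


Working backward. After the program, the postcondition ¬((m - pos - 1 ≤ 7 ∨ cnt + 6 = 2) ∨ 3*g - 6 ≤ m + 5) must hold; in canonical form it is ¬(m ≤ pos + 8 ∨ cnt = -4 ∨ 3*g ≤ m + 11).
Before m := y + 8: ¬(y ≤ pos ∨ cnt = -4 ∨ 3*g ≤ y + 19)
Then branch requires ¬(cnt = -4 ∨ 3*g ≤ y + 19); else branch requires ¬(y ≤ pos ∨ cnt = -3 ∨ 3*g ≤ y + 19).
Before the if: (g > 13 → (¬(cnt = -4 ∨ 3*g ≤ y + 19))) ∧ ((¬(g > 13)) → (¬(y ≤ pos ∨ cnt = -3 ∨ 3*g ≤ y + 19)))
The weakest precondition is (g > 13 → (¬(cnt = -4 ∨ 3*g ≤ y + 19))) ∧ ((¬(g > 13)) → (¬(y ≤ pos ∨ cnt = -3 ∨ 3*g ≤ y + 19))).
Check whether (¬(y ≤ pos ∨ cnt = -3 ∨ y ≥ -25)) ∧ g = -2 implies it.
Every state satisfying the precondition satisfies the weakest precondition: the implication holds.
Answer: valid


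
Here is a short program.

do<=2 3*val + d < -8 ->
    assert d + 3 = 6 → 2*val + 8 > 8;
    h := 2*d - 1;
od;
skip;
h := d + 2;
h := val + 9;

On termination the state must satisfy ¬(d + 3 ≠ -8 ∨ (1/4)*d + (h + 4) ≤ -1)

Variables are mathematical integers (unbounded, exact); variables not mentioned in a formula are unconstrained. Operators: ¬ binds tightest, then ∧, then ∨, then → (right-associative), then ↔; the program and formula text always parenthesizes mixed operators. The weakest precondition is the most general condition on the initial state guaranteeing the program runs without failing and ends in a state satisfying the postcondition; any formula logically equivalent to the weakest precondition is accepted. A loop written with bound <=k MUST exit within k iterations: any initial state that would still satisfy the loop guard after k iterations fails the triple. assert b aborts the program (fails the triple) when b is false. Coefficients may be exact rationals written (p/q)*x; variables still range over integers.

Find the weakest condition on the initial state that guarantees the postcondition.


Working backward. After the program, the postcondition ¬(d + 3 ≠ -8 ∨ (1/4)*d + (h + 4) ≤ -1) must hold; in canonical form it is ¬(d ≠ -11 ∨ (1/4)*d + h ≤ -5).
Before h := val + 9: ¬(d ≠ -11 ∨ (1/4)*d + val ≤ -14)
Before h := d + 2: ¬(d ≠ -11 ∨ (1/4)*d + val ≤ -14)
Before skip: ¬(d ≠ -11 ∨ (1/4)*d + val ≤ -14)
Before the loop (bound <=2), unroll the exhaustion recursion (WP_0 = exit-now case; WP_j = one more guarded iteration, up to j = 2):
  WP_0: (¬(d + 3*val < -8)) ∧ (¬(d ≠ -11 ∨ (1/4)*d + val ≤ -14))
  WP_1: (d + 3*val < -8 → ((d = 3 → 2*val > 0) ∧ (¬(d + 3*val < -8)) ∧ (¬(d ≠ -11 ∨ (1/4)*d + val ≤ -14)))) ∧ ((¬(d + 3*val < -8)) → (¬(d ≠ -11 ∨ (1/4)*d + val ≤ -14)))
  WP_2: (d + 3*val < -8 → ((d = 3 → 2*val > 0) ∧ (d + 3*val < -8 → ((d = 3 → 2*val > 0) ∧ (¬(d + 3*val < -8)) ∧ (¬(d ≠ -11 ∨ (1/4)*d + val ≤ -14)))) ∧ ((¬(d + 3*val < -8)) → (¬(d ≠ -11 ∨ (1/4)*d + val ≤ -14))))) ∧ ((¬(d + 3*val < -8)) → (¬(d ≠ -11 ∨ (1/4)*d + val ≤ -14)))
So before the loop: (d + 3*val < -8 → ((d = 3 → 2*val > 0) ∧ (d + 3*val < -8 → ((d = 3 → 2*val > 0) ∧ (¬(d + 3*val < -8)) ∧ (¬(d ≠ -11 ∨ (1/4)*d + val ≤ -14)))) ∧ ((¬(d + 3*val < -8)) → (¬(d ≠ -11 ∨ (1/4)*d + val ≤ -14))))) ∧ ((¬(d + 3*val < -8)) → (¬(d ≠ -11 ∨ (1/4)*d + val ≤ -14)))
Answer: WP = (d + 3*val < -8 → ((d = 3 → 2*val > 0) ∧ (d + 3*val < -8 → ((d = 3 → 2*val > 0) ∧ (¬(d + 3*val < -8)) ∧ (¬(d ≠ -11 ∨ (1/4)*d + val ≤ -14)))) ∧ ((¬(d + 3*val < -8)) → (¬(d ≠ -11 ∨ (1/4)*d + val ≤ -14))))) ∧ ((¬(d + 3*val < -8)) → (¬(d ≠ -11 ∨ (1/4)*d + val ≤ -14)))


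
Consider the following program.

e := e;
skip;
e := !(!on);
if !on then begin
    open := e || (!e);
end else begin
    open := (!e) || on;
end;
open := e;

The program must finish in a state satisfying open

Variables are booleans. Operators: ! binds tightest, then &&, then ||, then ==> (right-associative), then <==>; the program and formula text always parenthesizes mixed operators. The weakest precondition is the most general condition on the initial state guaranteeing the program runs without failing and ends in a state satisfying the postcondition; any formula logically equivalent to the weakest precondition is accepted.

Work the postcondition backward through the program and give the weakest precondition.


Working backward. After the program, open must hold.
Before open := e: e
Then branch requires e; else branch requires e.
Before the if: ((!on) ==> e) && (on ==> e)
Before e := !(!on): (!on) ==> on
Before skip: (!on) ==> on
Before e := e: (!on) ==> on
Answer: WP = (!on) ==> on


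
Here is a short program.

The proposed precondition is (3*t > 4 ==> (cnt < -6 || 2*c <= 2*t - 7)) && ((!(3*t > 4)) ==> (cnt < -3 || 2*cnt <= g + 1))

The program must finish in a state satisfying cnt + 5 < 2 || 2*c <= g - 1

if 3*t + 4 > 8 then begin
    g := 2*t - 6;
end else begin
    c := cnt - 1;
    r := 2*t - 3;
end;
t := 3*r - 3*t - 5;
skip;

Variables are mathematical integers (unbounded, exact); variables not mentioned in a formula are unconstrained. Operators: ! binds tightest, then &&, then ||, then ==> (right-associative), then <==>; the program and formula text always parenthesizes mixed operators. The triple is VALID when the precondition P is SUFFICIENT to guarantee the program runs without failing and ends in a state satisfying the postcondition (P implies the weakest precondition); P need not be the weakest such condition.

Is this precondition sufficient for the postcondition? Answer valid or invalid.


Working backward. After the program, the postcondition cnt + 5 < 2 || 2*c <= g - 1 must hold; in canonical form it is cnt < -3 || 2*c <= g - 1.
Before skip: cnt < -3 || 2*c <= g - 1
Before t := 3*r - 3*t - 5: cnt < -3 || 2*c <= g - 1
Then branch requires cnt < -3 || 2*c <= 2*t - 7; else branch requires cnt < -3 || 2*cnt <= g + 1.
Before the if: (3*t > 4 ==> (cnt < -3 || 2*c <= 2*t - 7)) && ((!(3*t > 4)) ==> (cnt < -3 || 2*cnt <= g + 1))
The weakest precondition is (3*t > 4 ==> (cnt < -3 || 2*c <= 2*t - 7)) && ((!(3*t > 4)) ==> (cnt < -3 || 2*cnt <= g + 1)).
Check whether (3*t > 4 ==> (cnt < -6 || 2*c <= 2*t - 7)) && ((!(3*t > 4)) ==> (cnt < -3 || 2*cnt <= g + 1)) implies it.
Every state satisfying the precondition satisfies the weakest precondition: the implication holds.
Answer: valid


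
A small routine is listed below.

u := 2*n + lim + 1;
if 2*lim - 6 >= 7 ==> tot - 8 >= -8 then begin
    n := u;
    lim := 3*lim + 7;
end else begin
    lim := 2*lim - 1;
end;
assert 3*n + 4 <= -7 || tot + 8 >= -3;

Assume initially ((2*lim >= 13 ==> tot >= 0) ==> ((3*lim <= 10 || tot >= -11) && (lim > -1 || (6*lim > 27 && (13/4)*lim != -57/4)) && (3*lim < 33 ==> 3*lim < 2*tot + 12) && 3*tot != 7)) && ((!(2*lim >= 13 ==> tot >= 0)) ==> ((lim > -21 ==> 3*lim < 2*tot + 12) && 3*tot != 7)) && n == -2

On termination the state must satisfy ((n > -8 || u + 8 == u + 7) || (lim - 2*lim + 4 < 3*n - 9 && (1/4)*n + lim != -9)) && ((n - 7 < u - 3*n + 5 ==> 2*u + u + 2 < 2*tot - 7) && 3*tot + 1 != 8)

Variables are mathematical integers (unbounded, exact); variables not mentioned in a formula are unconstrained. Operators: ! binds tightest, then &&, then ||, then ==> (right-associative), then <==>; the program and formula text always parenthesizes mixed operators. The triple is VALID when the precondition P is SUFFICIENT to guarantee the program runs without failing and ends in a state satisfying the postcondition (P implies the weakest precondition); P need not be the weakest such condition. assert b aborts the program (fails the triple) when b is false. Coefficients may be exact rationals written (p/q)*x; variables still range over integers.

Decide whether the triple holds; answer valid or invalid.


Working backward. After the program, the postcondition ((n > -8 || u + 8 == u + 7) || (lim - 2*lim + 4 < 3*n - 9 && (1/4)*n + lim != -9)) && ((n - 7 < u - 3*n + 5 ==> 2*u + u + 2 < 2*tot - 7) && 3*tot + 1 != 8) must hold; in canonical form it is (n > -8 || (lim + 3*n > 13 && lim + (1/4)*n != -9)) && (4*n < u + 12 ==> 3*u < 2*tot - 9) && 3*tot != 7.
Before assert 3*n + 4 <= -7 || tot + 8 >= -3: (3*n <= -11 || tot >= -11) && (n > -8 || (lim + 3*n > 13 && lim + (1/4)*n != -9)) && (4*n < u + 12 ==> 3*u < 2*tot - 9) && 3*tot != 7
Then branch requires (3*u <= -11 || tot >= -11) && (u > -8 || (3*lim + 3*u > 6 && 3*lim + (1/4)*u != -16)) && (3*u < 12 ==> 3*u < 2*tot - 9) && 3*tot != 7; else branch requires (3*n <= -11 || tot >= -11) && (n > -8 || (2*lim + 3*n > 14 && 2*lim + (1/4)*n != -8)) && (4*n < u + 12 ==> 3*u < 2*tot - 9) && 3*tot != 7.
Before the if: ((2*lim >= 13 ==> tot >= 0) ==> ((3*u <= -11 || tot >= -11) && (u > -8 || (3*lim + 3*u > 6 && 3*lim + (1/4)*u != -16)) && (3*u < 12 ==> 3*u < 2*tot - 9) && 3*tot != 7)) && ((!(2*lim >= 13 ==> tot >= 0)) ==> ((3*n <= -11 || tot >= -11) && (n > -8 || (2*lim + 3*n > 14 && 2*lim + (1/4)*n != -8)) && (4*n < u + 12 ==> 3*u < 2*tot - 9) && 3*tot != 7))
Before u := 2*n + lim + 1: ((2*lim >= 13 ==> tot >= 0) ==> ((3*lim + 6*n <= -14 || tot >= -11) && (lim + 2*n > -9 || (6*lim + 6*n > 3 && (13/4)*lim + (1/2)*n != -65/4)) && (3*lim + 6*n < 9 ==> 3*lim + 6*n < 2*tot - 12) && 3*tot != 7)) && ((!(2*lim >= 13 ==> tot >= 0)) ==> ((3*n <= -11 || tot >= -11) && (n > -8 || (2*lim + 3*n > 14 && 2*lim + (1/4)*n != -8)) && (2*n < lim + 13 ==> 3*lim + 6*n < 2*tot - 12) && 3*tot != 7))
The weakest precondition is ((2*lim >= 13 ==> tot >= 0) ==> ((3*lim + 6*n <= -14 || tot >= -11) && (lim + 2*n > -9 || (6*lim + 6*n > 3 && (13/4)*lim + (1/2)*n != -65/4)) && (3*lim + 6*n < 9 ==> 3*lim + 6*n < 2*tot - 12) && 3*tot != 7)) && ((!(2*lim >= 13 ==> tot >= 0)) ==> ((3*n <= -11 || tot >= -11) && (n > -8 || (2*lim + 3*n > 14 && 2*lim + (1/4)*n != -8)) && (2*n < lim + 13 ==> 3*lim + 6*n < 2*tot - 12) && 3*tot != 7)).
Check whether ((2*lim >= 13 ==> tot >= 0) ==> ((3*lim <= 10 || tot >= -11) && (lim > -1 || (6*lim > 27 && (13/4)*lim != -57/4)) && (3*lim < 33 ==> 3*lim < 2*tot + 12) && 3*tot != 7)) && ((!(2*lim >= 13 ==> tot >= 0)) ==> ((lim > -21 ==> 3*lim < 2*tot + 12) && 3*tot != 7)) && n == -2 implies it.
Countermodel: at the initial state lim = 3, n = -2, tot = -1, the precondition holds but the weakest precondition fails.
Answer: invalid


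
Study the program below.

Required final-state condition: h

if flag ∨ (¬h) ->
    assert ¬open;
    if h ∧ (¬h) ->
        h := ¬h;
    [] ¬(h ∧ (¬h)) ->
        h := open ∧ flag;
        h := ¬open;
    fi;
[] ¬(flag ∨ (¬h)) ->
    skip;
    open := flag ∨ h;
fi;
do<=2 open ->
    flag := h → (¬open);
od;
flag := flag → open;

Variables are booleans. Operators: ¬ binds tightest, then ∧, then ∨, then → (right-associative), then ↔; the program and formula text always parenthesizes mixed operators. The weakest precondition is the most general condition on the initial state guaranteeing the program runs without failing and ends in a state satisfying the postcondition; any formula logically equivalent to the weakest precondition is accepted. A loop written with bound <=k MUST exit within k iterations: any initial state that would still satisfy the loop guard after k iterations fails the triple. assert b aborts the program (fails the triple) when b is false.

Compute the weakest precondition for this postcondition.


Working backward. After the program, h must hold.
Before flag := flag → open: h
Before the loop (bound <=2), unroll the exhaustion recursion (WP_0 = exit-now case; WP_j = one more guarded iteration, up to j = 2):
  WP_0: (¬open) ∧ h
  WP_1: (open → ((¬open) ∧ h)) ∧ ((¬open) → h)
  WP_2: (open → ((open → ((¬open) ∧ h)) ∧ ((¬open) → h))) ∧ ((¬open) → h)
So before the loop: (open → ((open → ((¬open) ∧ h)) ∧ ((¬open) → h))) ∧ ((¬open) → h)
Then branch requires (¬open) ∧ (open → (open → (¬open))); else branch requires ((flag ∨ h) → (((flag ∨ h) → ((¬(flag ∨ h)) ∧ h)) ∧ ((¬(flag ∨ h)) → h))) ∧ ((¬(flag ∨ h)) → h).
Before the if: ((flag ∨ (¬h)) → ((¬open) ∧ (open → (open → (¬open))))) ∧ ((¬(flag ∨ (¬h))) → (((flag ∨ h) → (((flag ∨ h) → ((¬(flag ∨ h)) ∧ h)) ∧ ((¬(flag ∨ h)) → h))) ∧ ((¬(flag ∨ h)) → h)))
Answer: WP = ((flag ∨ (¬h)) → ((¬open) ∧ (open → (open → (¬open))))) ∧ ((¬(flag ∨ (¬h))) → (((flag ∨ h) → (((flag ∨ h) → ((¬(flag ∨ h)) ∧ h)) ∧ ((¬(flag ∨ h)) → h))) ∧ ((¬(flag ∨ h)) → h)))


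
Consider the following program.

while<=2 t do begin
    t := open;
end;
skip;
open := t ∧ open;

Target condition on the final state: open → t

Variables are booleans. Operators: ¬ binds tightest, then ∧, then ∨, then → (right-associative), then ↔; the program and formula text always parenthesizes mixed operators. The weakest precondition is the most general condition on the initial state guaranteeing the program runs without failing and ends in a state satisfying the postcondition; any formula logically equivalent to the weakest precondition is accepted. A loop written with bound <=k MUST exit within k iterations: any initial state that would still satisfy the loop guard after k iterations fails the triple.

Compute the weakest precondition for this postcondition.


Working backward. After the program, open → t must hold.
Before open := t ∧ open: (t ∧ open) → t
Before skip: (t ∧ open) → t
Before the loop (bound <=2), unroll the exhaustion recursion (WP_0 = exit-now case; WP_j = one more guarded iteration, up to j = 2):
  WP_0: (¬t) ∧ ((t ∧ open) → t)
  WP_1: (t → (¬open)) ∧ ((¬t) → ((t ∧ open) → t))
  WP_2: (t → (open → (¬open))) ∧ ((¬t) → ((t ∧ open) → t))
So before the loop: (t → (open → (¬open))) ∧ ((¬t) → ((t ∧ open) → t))
Answer: WP = (t → (open → (¬open))) ∧ ((¬t) → ((t ∧ open) → t))


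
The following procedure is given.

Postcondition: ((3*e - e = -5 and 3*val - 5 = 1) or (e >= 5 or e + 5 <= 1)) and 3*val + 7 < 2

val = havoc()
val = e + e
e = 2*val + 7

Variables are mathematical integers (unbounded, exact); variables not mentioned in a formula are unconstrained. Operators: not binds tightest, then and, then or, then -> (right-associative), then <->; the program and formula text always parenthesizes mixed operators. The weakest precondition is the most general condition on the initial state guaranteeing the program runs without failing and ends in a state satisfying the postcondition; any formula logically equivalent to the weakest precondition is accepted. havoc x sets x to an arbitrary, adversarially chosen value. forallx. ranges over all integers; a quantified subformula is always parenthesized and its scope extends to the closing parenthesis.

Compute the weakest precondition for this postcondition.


Working backward. After the program, the postcondition ((3*e - e = -5 and 3*val - 5 = 1) or (e >= 5 or e + 5 <= 1)) and 3*val + 7 < 2 must hold; in canonical form it is ((2*e = -5 and 3*val = 6) or e >= 5 or e <= -4) and 3*val < -5.
Before e := 2*val + 7: ((4*val = -19 and 3*val = 6) or 2*val >= -2 or 2*val <= -11) and 3*val < -5
Before val := e + e: ((8*e = -19 and 6*e = 6) or 4*e >= -2 or 4*e <= -11) and 6*e < -5
Before havoc val: ((8*e = -19 and 6*e = 6) or 4*e >= -2 or 4*e <= -11) and 6*e < -5
Answer: WP = ((8*e = -19 and 6*e = 6) or 4*e >= -2 or 4*e <= -11) and 6*e < -5


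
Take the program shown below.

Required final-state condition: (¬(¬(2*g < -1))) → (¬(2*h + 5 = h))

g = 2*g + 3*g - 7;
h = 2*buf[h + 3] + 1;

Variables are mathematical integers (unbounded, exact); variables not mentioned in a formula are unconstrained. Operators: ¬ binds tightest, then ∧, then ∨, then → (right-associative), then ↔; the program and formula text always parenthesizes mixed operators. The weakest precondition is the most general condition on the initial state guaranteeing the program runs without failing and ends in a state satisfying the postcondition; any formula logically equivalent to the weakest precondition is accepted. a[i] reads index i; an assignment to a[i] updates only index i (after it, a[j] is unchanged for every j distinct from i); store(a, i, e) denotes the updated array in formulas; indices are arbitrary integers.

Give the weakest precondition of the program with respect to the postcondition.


Working backward. After the program, the postcondition (¬(¬(2*g < -1))) → (¬(2*h + 5 = h)) must hold; in canonical form it is 2*g < -1 → (¬(h = -5)).
Before h := 2*buf[h + 3] + 1: 2*g < -1 → (¬(2*buf[h + 3] = -6))
Before g := 2*g + 3*g - 7: 10*g < 13 → (¬(2*buf[h + 3] = -6))
Answer: WP = 10*g < 13 → (¬(2*buf[h + 3] = -6))


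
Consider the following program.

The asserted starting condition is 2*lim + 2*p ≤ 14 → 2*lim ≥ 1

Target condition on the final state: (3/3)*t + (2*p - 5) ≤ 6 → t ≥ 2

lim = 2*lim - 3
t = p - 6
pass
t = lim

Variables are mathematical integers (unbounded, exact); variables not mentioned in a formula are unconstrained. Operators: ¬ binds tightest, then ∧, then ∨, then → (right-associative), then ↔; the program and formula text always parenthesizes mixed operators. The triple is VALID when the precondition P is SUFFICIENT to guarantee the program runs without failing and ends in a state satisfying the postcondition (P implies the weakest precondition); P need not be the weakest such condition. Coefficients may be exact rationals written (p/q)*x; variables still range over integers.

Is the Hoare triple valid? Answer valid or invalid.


Working backward. After the program, the postcondition (3/3)*t + (2*p - 5) ≤ 6 → t ≥ 2 must hold; in canonical form it is 2*p + t ≤ 11 → t ≥ 2.
Before t := lim: lim + 2*p ≤ 11 → lim ≥ 2
Before skip: lim + 2*p ≤ 11 → lim ≥ 2
Before t := p - 6: lim + 2*p ≤ 11 → lim ≥ 2
Before lim := 2*lim - 3: 2*lim + 2*p ≤ 14 → 2*lim ≥ 5
The weakest precondition is 2*lim + 2*p ≤ 14 → 2*lim ≥ 5.
Check whether 2*lim + 2*p ≤ 14 → 2*lim ≥ 1 implies it.
Countermodel: at the initial state lim = 1, p = 0, the precondition holds but the weakest precondition fails.
Answer: invalid


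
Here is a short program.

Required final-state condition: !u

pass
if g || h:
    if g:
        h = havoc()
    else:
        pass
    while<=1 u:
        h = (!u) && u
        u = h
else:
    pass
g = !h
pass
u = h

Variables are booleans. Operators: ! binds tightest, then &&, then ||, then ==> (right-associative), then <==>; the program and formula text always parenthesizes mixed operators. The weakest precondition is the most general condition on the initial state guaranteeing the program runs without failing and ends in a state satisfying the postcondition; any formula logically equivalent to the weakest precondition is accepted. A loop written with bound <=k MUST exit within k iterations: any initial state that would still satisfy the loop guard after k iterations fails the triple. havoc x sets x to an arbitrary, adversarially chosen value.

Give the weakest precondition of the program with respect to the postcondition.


Working backward. After the program, !u must hold.
Before u := h: !h
Before skip: !h
Before g := !h: !h
Then branch requires (g ==> u) && ((!g) ==> ((!u) ==> (!h))); else branch requires !h.
Before the if: ((g || h) ==> ((g ==> u) && ((!g) ==> ((!u) ==> (!h))))) && ((!(g || h)) ==> (!h))
Before skip: ((g || h) ==> ((g ==> u) && ((!g) ==> ((!u) ==> (!h))))) && ((!(g || h)) ==> (!h))
Answer: WP = ((g || h) ==> ((g ==> u) && ((!g) ==> ((!u) ==> (!h))))) && ((!(g || h)) ==> (!h))


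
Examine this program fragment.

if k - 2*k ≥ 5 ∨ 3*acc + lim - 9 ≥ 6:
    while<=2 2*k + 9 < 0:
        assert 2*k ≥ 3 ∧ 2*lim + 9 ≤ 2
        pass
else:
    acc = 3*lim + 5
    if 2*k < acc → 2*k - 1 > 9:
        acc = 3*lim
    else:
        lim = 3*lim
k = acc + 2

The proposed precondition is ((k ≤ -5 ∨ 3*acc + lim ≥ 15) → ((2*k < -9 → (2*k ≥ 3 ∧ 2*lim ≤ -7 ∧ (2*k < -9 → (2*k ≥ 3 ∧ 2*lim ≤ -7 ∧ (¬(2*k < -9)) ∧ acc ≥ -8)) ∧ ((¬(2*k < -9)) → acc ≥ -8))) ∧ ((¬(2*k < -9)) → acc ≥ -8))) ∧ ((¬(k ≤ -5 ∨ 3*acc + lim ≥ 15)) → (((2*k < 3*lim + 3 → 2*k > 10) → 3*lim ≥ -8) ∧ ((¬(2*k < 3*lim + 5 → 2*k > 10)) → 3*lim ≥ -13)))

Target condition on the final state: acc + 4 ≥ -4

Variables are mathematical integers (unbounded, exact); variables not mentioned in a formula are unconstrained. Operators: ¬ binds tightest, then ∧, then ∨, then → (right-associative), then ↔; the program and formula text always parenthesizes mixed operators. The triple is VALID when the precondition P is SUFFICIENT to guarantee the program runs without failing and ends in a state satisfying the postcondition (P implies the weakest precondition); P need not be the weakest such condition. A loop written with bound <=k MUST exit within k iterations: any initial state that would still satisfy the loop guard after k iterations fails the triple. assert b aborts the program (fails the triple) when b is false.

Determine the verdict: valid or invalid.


Working backward. After the program, the postcondition acc + 4 ≥ -4 must hold; in canonical form it is acc ≥ -8.
Before k := acc + 2: acc ≥ -8
Then branch requires (2*k < -9 → (2*k ≥ 3 ∧ 2*lim ≤ -7 ∧ (2*k < -9 → (2*k ≥ 3 ∧ 2*lim ≤ -7 ∧ (¬(2*k < -9)) ∧ acc ≥ -8)) ∧ ((¬(2*k < -9)) → acc ≥ -8))) ∧ ((¬(2*k < -9)) → acc ≥ -8); else branch requires ((2*k < 3*lim + 5 → 2*k > 10) → 3*lim ≥ -8) ∧ ((¬(2*k < 3*lim + 5 → 2*k > 10)) → 3*lim ≥ -13).
Before the if: ((k ≤ -5 ∨ 3*acc + lim ≥ 15) → ((2*k < -9 → (2*k ≥ 3 ∧ 2*lim ≤ -7 ∧ (2*k < -9 → (2*k ≥ 3 ∧ 2*lim ≤ -7 ∧ (¬(2*k < -9)) ∧ acc ≥ -8)) ∧ ((¬(2*k < -9)) → acc ≥ -8))) ∧ ((¬(2*k < -9)) → acc ≥ -8))) ∧ ((¬(k ≤ -5 ∨ 3*acc + lim ≥ 15)) → (((2*k < 3*lim + 5 → 2*k > 10) → 3*lim ≥ -8) ∧ ((¬(2*k < 3*lim + 5 → 2*k > 10)) → 3*lim ≥ -13)))
The weakest precondition is ((k ≤ -5 ∨ 3*acc + lim ≥ 15) → ((2*k < -9 → (2*k ≥ 3 ∧ 2*lim ≤ -7 ∧ (2*k < -9 → (2*k ≥ 3 ∧ 2*lim ≤ -7 ∧ (¬(2*k < -9)) ∧ acc ≥ -8)) ∧ ((¬(2*k < -9)) → acc ≥ -8))) ∧ ((¬(2*k < -9)) → acc ≥ -8))) ∧ ((¬(k ≤ -5 ∨ 3*acc + lim ≥ 15)) → (((2*k < 3*lim + 5 → 2*k > 10) → 3*lim ≥ -8) ∧ ((¬(2*k < 3*lim + 5 → 2*k > 10)) → 3*lim ≥ -13))).
Check whether ((k ≤ -5 ∨ 3*acc + lim ≥ 15) → ((2*k < -9 → (2*k ≥ 3 ∧ 2*lim ≤ -7 ∧ (2*k < -9 → (2*k ≥ 3 ∧ 2*lim ≤ -7 ∧ (¬(2*k < -9)) ∧ acc ≥ -8)) ∧ ((¬(2*k < -9)) → acc ≥ -8))) ∧ ((¬(2*k < -9)) → acc ≥ -8))) ∧ ((¬(k ≤ -5 ∨ 3*acc + lim ≥ 15)) → (((2*k < 3*lim + 3 → 2*k > 10) → 3*lim ≥ -8) ∧ ((¬(2*k < 3*lim + 5 → 2*k > 10)) → 3*lim ≥ -13))) implies it.
Every state satisfying the precondition satisfies the weakest precondition: the implication holds.
Answer: valid


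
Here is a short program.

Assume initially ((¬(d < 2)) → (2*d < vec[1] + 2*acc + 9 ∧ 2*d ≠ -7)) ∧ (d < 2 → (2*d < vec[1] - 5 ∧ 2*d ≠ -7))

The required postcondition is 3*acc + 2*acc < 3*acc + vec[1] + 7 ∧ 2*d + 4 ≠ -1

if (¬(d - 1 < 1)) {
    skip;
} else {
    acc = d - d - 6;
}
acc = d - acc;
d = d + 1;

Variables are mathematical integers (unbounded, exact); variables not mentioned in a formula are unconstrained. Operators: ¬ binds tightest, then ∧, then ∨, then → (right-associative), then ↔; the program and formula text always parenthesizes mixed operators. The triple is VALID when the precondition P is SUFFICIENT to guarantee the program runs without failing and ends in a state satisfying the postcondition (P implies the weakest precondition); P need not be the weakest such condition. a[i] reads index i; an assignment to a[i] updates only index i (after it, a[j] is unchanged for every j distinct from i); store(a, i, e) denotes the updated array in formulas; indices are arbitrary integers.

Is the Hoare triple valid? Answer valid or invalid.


Working backward. After the program, the postcondition 3*acc + 2*acc < 3*acc + vec[1] + 7 ∧ 2*d + 4 ≠ -1 must hold; in canonical form it is 2*acc < vec[1] + 7 ∧ 2*d ≠ -5.
Before d := d + 1: 2*acc < vec[1] + 7 ∧ 2*d ≠ -7
Before acc := d - acc: 2*d < vec[1] + 2*acc + 7 ∧ 2*d ≠ -7
Then branch requires 2*d < vec[1] + 2*acc + 7 ∧ 2*d ≠ -7; else branch requires 2*d < vec[1] - 5 ∧ 2*d ≠ -7.
Before the if: ((¬(d < 2)) → (2*d < vec[1] + 2*acc + 7 ∧ 2*d ≠ -7)) ∧ (d < 2 → (2*d < vec[1] - 5 ∧ 2*d ≠ -7))
The weakest precondition is ((¬(d < 2)) → (2*d < vec[1] + 2*acc + 7 ∧ 2*d ≠ -7)) ∧ (d < 2 → (2*d < vec[1] - 5 ∧ 2*d ≠ -7)).
Check whether ((¬(d < 2)) → (2*d < vec[1] + 2*acc + 9 ∧ 2*d ≠ -7)) ∧ (d < 2 → (2*d < vec[1] - 5 ∧ 2*d ≠ -7)) implies it.
Countermodel: at the initial state acc = 0, d = 4, vec = {[1] = 1, elsewhere 1}, the precondition holds but the weakest precondition fails.
Answer: invalid


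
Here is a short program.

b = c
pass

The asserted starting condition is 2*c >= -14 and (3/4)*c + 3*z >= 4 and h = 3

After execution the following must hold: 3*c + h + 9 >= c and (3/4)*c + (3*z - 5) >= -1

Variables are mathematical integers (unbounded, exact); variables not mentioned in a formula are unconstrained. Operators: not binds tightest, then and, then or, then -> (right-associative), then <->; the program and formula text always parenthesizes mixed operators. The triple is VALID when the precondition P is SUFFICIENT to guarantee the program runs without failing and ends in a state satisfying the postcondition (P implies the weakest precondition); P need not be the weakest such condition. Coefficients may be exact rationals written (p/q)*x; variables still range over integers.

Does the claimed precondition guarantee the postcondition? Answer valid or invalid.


Working backward. After the program, the postcondition 3*c + h + 9 >= c and (3/4)*c + (3*z - 5) >= -1 must hold; in canonical form it is 2*c + h >= -9 and (3/4)*c + 3*z >= 4.
Before skip: 2*c + h >= -9 and (3/4)*c + 3*z >= 4
Before b := c: 2*c + h >= -9 and (3/4)*c + 3*z >= 4
The weakest precondition is 2*c + h >= -9 and (3/4)*c + 3*z >= 4.
Check whether 2*c >= -14 and (3/4)*c + 3*z >= 4 and h = 3 implies it.
Countermodel: at the initial state c = -7, h = 3, z = 4, the precondition holds but the weakest precondition fails.
Answer: invalid
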